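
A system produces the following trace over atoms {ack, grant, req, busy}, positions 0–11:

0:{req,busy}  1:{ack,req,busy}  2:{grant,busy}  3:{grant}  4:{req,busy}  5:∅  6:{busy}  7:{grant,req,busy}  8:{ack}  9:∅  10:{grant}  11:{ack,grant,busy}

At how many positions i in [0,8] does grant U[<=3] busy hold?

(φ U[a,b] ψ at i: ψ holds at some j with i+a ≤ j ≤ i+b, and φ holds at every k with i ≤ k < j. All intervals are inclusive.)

Evaluate at each i in [0,8]:
  i=0: ✓ (rhs at j=0)
  i=1: ✓ (rhs at j=1)
  i=2: ✓ (rhs at j=2)
  i=3: ✓ (rhs at j=4; lhs holds on [3,3])
  i=4: ✓ (rhs at j=4)
  i=5: ✗ (lhs fails at k=5 before rhs at j=6)
  i=6: ✓ (rhs at j=6)
  i=7: ✓ (rhs at j=7)
  i=8: ✗ (lhs fails at k=8 before rhs at j=11)
Positions where it holds: {0, 1, 2, 3, 4, 6, 7} → 7.

7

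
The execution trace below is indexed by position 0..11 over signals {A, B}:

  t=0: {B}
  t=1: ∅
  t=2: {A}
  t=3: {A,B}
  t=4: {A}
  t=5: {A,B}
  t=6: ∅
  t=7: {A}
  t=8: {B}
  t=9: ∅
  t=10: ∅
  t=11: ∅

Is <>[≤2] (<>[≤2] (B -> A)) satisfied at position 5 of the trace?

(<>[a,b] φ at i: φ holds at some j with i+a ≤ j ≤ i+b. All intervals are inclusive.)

Holds

Check <>[≤2] (B -> A) at each j in [5,7]:
  j=5: holds (witness at 5)
  j=6: holds (witness at 6)
  j=7: holds (witness at 7)
Found at j=5 → formula holds.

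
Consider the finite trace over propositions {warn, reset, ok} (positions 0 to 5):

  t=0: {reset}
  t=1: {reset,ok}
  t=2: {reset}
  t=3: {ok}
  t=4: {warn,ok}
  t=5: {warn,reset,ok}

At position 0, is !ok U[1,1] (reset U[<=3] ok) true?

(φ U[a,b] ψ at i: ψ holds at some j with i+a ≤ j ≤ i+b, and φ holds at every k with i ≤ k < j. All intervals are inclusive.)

Need some j in [1,1] with (reset U[<=3] ok), and !ok at every k in [0,j-1].
  j=1: (reset U[<=3] ok) holds; !ok holds at every k in [0,0] → satisfied.

True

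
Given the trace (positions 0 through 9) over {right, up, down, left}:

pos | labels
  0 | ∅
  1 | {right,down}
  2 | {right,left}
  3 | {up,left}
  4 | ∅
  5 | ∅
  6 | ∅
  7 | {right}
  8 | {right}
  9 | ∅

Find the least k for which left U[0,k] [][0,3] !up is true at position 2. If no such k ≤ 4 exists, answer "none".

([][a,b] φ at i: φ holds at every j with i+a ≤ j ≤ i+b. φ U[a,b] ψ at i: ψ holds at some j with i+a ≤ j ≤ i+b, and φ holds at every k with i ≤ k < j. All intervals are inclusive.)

2

Need earliest j ≥ 2 with [][0,3] !up, and left at every k in [2,j-1].
  j=2: rhs fails.
  j=3: rhs fails.
  j=4: rhs holds; lhs holds on [2,3]. k = 2.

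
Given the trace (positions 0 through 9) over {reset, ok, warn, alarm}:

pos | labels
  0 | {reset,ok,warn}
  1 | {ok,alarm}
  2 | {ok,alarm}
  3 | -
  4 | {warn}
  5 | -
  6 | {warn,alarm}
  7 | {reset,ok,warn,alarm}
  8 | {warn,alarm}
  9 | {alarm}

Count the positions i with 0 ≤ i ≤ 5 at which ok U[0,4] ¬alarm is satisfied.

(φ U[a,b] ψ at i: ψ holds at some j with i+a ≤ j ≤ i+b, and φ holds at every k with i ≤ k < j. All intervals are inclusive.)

6

Evaluate at each i in [0,5]:
  i=0: ✓ (rhs at j=0)
  i=1: ✓ (rhs at j=3; lhs holds on [1,2])
  i=2: ✓ (rhs at j=3; lhs holds on [2,2])
  i=3: ✓ (rhs at j=3)
  i=4: ✓ (rhs at j=4)
  i=5: ✓ (rhs at j=5)
Positions where it holds: {0, 1, 2, 3, 4, 5} → 6.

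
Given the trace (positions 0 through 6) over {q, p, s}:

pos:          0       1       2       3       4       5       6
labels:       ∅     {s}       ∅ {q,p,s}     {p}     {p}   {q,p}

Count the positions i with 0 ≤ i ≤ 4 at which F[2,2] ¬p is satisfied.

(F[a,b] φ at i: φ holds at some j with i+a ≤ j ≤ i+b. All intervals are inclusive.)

Evaluate at each i in [0,4]:
  i=0: ✓ (witness j=2)
  i=1: ✗ (none in [3,3])
  i=2: ✗ (none in [4,4])
  i=3: ✗ (none in [5,5])
  i=4: ✗ (none in [6,6])
Positions where it holds: {0} → 1.

1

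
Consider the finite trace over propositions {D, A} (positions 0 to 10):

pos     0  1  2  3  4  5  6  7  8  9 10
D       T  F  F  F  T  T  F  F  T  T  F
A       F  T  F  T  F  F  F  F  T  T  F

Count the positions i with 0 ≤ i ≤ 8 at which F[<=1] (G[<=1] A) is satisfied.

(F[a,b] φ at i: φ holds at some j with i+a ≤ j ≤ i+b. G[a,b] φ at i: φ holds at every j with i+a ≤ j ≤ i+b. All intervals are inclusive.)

Evaluate at each i in [0,8]:
  i=0: ✗ (none in [0,1])
  i=1: ✗ (none in [1,2])
  i=2: ✗ (none in [2,3])
  i=3: ✗ (none in [3,4])
  i=4: ✗ (none in [4,5])
  i=5: ✗ (none in [5,6])
  i=6: ✗ (none in [6,7])
  i=7: ✓ (witness j=8)
  i=8: ✓ (witness j=8)
Positions where it holds: {7, 8} → 2.

2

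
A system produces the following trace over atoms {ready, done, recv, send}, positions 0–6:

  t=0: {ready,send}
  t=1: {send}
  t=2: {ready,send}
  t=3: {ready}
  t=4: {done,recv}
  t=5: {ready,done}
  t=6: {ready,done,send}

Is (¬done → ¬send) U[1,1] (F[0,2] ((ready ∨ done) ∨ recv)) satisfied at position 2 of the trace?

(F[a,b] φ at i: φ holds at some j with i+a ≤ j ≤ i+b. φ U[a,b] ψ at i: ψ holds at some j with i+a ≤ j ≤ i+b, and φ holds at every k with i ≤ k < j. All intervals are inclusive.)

False

Need some j in [3,3] with F[0,2] ((ready ∨ done) ∨ recv), and (¬done → ¬send) at every k in [2,j-1].
  j=3: F[0,2] ((ready ∨ done) ∨ recv) holds, but (¬done → ¬send) fails at k=2 → not this j.
No j in the window works → until fails.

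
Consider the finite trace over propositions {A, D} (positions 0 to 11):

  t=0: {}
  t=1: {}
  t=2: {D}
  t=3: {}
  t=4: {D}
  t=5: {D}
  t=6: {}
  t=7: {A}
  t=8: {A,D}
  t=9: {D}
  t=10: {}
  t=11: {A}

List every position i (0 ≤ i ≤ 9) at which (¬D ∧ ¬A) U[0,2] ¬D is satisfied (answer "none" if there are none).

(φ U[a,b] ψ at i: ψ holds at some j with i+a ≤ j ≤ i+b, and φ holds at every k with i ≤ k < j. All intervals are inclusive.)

0, 1, 3, 6, 7

Evaluate at each i in [0,9]:
  i=0: ✓ (rhs at j=0)
  i=1: ✓ (rhs at j=1)
  i=2: ✗ (lhs fails at k=2 before rhs at j=3)
  i=3: ✓ (rhs at j=3)
  i=4: ✗ (lhs fails at k=4 before rhs at j=6)
  i=5: ✗ (lhs fails at k=5 before rhs at j=6)
  i=6: ✓ (rhs at j=6)
  i=7: ✓ (rhs at j=7)
  i=8: ✗ (lhs fails at k=8 before rhs at j=10)
  i=9: ✗ (lhs fails at k=9 before rhs at j=10)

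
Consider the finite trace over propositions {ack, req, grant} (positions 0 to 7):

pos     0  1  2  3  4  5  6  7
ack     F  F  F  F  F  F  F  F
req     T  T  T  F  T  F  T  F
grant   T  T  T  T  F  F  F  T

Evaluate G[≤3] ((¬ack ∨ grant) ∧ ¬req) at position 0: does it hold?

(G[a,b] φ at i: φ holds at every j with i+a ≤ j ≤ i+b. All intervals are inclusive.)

False

Check ((¬ack ∨ grant) ∧ ¬req) at every j in [0,3]:
  j=0: false
  j=1: false
  j=2: false
  j=3: true
Fails at j=0 → formula fails.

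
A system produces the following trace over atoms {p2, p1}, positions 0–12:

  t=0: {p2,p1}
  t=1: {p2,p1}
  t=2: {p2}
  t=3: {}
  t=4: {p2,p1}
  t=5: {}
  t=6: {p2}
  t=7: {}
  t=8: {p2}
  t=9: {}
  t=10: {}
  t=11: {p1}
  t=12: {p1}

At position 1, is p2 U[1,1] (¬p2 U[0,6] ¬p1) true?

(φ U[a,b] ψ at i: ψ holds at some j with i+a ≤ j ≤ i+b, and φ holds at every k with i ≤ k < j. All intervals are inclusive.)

Holds

Need some j in [2,2] with (¬p2 U[0,6] ¬p1), and p2 at every k in [1,j-1].
  j=2: (¬p2 U[0,6] ¬p1) holds; p2 holds at every k in [1,1] → satisfied.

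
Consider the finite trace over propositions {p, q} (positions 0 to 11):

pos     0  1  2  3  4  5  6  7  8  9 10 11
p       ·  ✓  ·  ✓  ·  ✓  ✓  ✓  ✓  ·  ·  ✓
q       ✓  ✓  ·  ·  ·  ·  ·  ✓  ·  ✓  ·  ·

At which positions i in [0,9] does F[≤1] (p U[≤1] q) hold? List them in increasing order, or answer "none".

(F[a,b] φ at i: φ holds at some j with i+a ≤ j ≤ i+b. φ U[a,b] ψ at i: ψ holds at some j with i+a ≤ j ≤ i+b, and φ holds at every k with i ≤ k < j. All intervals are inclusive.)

0, 1, 5, 6, 7, 8, 9

Evaluate at each i in [0,9]:
  i=0: ✓ (witness j=0)
  i=1: ✓ (witness j=1)
  i=2: ✗ (none in [2,3])
  i=3: ✗ (none in [3,4])
  i=4: ✗ (none in [4,5])
  i=5: ✓ (witness j=6)
  i=6: ✓ (witness j=6)
  i=7: ✓ (witness j=7)
  i=8: ✓ (witness j=8)
  i=9: ✓ (witness j=9)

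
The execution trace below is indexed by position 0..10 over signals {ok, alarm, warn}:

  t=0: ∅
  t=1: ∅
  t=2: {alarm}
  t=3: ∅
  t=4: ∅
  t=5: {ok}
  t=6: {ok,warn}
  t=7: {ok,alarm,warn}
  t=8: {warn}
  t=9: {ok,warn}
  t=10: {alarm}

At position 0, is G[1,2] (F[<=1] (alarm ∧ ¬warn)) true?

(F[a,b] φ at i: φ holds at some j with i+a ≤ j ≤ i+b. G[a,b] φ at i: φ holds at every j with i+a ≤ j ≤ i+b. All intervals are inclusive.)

Yes

Check F[<=1] (alarm ∧ ¬warn) at every j in [1,2]:
  j=1: holds (witness at 2)
  j=2: holds (witness at 2)
All positions satisfy it → formula holds.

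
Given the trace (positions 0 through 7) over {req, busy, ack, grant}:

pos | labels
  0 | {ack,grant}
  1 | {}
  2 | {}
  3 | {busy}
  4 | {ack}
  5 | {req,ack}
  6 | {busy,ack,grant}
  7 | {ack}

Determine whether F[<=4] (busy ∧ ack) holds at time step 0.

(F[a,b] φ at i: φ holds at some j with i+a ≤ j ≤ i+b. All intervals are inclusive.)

Check (busy ∧ ack) at each j in [0,4]:
  j=0: false
  j=1: false
  j=2: false
  j=3: false
  j=4: false
No position in the window satisfies it → formula fails.

False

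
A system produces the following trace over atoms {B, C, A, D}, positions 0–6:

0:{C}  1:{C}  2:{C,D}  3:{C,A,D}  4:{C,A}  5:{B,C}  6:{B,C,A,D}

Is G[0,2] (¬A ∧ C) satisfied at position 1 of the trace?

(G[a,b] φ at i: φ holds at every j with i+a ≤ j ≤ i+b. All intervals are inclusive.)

Does not hold

Check (¬A ∧ C) at every j in [1,3]:
  j=1: true
  j=2: true
  j=3: false
Fails at j=3 → formula fails.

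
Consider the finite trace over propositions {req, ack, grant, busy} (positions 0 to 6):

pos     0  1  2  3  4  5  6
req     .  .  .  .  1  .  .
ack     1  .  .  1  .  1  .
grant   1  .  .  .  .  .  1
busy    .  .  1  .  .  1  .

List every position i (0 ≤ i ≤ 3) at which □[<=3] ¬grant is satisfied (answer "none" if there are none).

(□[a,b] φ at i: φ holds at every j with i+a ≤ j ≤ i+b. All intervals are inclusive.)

1, 2

Evaluate at each i in [0,3]:
  i=0: ✗ (fails at j=0)
  i=1: ✓ (all of [1,4])
  i=2: ✓ (all of [2,5])
  i=3: ✗ (fails at j=6)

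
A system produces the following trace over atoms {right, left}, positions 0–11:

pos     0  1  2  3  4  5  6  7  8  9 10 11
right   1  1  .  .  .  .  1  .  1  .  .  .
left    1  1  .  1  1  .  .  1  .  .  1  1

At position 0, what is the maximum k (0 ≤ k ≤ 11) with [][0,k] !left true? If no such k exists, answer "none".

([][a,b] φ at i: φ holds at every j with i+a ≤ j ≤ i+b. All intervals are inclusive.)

none

!left must hold from j=0 onward; find where it first fails.
  j=0: fails → no k works.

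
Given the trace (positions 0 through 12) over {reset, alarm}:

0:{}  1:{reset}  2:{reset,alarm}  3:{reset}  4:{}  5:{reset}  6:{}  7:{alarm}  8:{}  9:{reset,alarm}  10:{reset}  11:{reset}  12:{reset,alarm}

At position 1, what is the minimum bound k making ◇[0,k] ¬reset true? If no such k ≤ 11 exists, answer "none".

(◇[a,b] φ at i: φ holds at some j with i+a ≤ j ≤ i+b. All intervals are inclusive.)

Scan j = 1,2,… for ¬reset:
  j=1: fails
  j=2: fails
  j=3: fails
  j=4: holds
First hit at j=4, so smallest k = 4-1 = 3.

3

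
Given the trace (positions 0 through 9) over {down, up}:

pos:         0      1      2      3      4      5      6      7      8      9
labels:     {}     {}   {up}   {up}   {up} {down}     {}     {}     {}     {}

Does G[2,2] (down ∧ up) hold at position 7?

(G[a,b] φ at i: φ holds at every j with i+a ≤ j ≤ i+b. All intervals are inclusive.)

Check (down ∧ up) at every j in [9,9]:
  j=9: false
Fails at j=9 → formula fails.

Does not hold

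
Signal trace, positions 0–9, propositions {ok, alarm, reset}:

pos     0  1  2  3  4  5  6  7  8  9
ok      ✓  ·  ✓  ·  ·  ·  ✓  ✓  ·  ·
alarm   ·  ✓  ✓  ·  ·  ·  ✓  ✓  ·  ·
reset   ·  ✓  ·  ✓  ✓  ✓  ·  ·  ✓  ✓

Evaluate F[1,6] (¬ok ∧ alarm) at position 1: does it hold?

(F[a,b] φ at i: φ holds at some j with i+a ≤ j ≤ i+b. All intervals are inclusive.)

Check (¬ok ∧ alarm) at each j in [2,7]:
  j=2: false
  j=3: false
  j=4: false
  j=5: false
  j=6: false
  j=7: false
No position in the window satisfies it → formula fails.

No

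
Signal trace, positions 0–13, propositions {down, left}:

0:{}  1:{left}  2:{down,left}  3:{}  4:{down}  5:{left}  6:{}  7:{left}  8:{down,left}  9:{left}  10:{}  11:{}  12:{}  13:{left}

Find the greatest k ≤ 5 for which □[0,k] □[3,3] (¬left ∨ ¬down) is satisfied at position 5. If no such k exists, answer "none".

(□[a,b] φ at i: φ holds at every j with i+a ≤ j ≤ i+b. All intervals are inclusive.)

□[3,3] (¬left ∨ ¬down) must hold from j=5 onward; find where it first fails.
  j=5: fails → no k works.

none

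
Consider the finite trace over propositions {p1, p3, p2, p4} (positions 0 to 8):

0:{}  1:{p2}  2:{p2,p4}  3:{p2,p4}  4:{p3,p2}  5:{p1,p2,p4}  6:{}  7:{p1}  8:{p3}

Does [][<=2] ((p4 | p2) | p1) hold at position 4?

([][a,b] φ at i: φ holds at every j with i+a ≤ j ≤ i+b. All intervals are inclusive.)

Check ((p4 | p2) | p1) at every j in [4,6]:
  j=4: true
  j=5: true
  j=6: false
Fails at j=6 → formula fails.

Does not hold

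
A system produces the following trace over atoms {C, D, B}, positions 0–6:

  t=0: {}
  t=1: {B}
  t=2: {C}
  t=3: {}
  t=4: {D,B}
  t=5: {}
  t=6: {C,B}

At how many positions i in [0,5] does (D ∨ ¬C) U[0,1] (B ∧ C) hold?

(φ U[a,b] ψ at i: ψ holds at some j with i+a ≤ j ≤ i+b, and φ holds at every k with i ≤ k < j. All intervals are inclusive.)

Evaluate at each i in [0,5]:
  i=0: ✗ (no rhs in [0,1])
  i=1: ✗ (no rhs in [1,2])
  i=2: ✗ (no rhs in [2,3])
  i=3: ✗ (no rhs in [3,4])
  i=4: ✗ (no rhs in [4,5])
  i=5: ✓ (rhs at j=6; lhs holds on [5,5])
Positions where it holds: {5} → 1.

1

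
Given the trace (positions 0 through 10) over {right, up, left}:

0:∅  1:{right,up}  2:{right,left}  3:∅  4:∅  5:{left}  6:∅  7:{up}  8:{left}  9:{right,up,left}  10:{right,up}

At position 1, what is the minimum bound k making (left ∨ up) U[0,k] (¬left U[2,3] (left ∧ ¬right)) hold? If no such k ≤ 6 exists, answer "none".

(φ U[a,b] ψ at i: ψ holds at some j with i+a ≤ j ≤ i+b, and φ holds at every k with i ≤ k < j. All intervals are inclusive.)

Need earliest j ≥ 1 with (¬left U[2,3] (left ∧ ¬right)), and (left ∨ up) at every k in [1,j-1].
  j=1: rhs fails.
  j=2: rhs fails.
  j=3: rhs holds; lhs holds on [1,2]. k = 2.

2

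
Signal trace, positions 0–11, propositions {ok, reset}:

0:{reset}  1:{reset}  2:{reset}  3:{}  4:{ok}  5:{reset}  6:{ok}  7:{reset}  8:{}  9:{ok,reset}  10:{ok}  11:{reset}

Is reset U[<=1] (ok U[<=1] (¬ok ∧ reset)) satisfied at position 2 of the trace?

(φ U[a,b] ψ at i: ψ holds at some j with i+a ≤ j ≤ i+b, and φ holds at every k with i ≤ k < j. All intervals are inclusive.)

Need some j in [2,3] with (ok U[<=1] (¬ok ∧ reset)), and reset at every k in [2,j-1].
  j=2: (ok U[<=1] (¬ok ∧ reset)) holds; no prefix to check → satisfied.

Yes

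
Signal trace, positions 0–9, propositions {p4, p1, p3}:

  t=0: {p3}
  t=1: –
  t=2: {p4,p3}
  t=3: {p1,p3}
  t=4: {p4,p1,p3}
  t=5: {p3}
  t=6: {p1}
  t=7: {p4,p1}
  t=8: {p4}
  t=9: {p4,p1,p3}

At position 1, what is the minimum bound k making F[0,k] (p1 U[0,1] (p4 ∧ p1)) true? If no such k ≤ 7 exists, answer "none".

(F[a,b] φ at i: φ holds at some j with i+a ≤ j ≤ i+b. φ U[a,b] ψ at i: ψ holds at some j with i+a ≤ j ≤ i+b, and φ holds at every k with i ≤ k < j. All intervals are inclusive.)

2

Scan j = 1,2,… for (p1 U[0,1] (p4 ∧ p1)):
  j=1: fails
  j=2: fails
  j=3: holds
First hit at j=3, so smallest k = 3-1 = 2.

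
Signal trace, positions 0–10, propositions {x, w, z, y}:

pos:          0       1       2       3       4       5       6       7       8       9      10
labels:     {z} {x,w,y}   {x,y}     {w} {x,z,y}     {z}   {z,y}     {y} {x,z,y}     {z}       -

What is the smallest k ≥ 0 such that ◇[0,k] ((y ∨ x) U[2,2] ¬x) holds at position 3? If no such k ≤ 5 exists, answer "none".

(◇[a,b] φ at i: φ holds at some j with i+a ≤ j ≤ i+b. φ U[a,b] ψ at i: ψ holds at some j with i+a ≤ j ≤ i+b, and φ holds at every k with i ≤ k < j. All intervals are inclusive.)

Scan j = 3,4,… for ((y ∨ x) U[2,2] ¬x):
  j=3: fails
  j=4: fails
  j=5: fails
  j=6: fails
  j=7: holds
First hit at j=7, so smallest k = 7-3 = 4.

4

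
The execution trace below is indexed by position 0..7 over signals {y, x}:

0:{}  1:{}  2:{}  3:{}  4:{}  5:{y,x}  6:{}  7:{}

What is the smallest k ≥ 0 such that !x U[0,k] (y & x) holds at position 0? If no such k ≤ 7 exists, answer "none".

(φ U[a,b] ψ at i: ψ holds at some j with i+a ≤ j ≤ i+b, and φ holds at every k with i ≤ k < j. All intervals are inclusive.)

Need earliest j ≥ 0 with (y & x), and !x at every k in [0,j-1].
  j=0: rhs fails.
  j=1: rhs fails.
  j=2: rhs fails.
  j=3: rhs fails.
  j=4: rhs fails.
  j=5: rhs holds; lhs holds on [0,4]. k = 5.

5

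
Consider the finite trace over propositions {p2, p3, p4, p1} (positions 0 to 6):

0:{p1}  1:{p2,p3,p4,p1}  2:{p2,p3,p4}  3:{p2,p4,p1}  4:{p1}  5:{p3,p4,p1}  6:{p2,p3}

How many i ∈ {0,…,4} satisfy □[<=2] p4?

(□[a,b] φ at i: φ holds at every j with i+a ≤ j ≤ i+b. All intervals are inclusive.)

1

Evaluate at each i in [0,4]:
  i=0: ✗ (fails at j=0)
  i=1: ✓ (all of [1,3])
  i=2: ✗ (fails at j=4)
  i=3: ✗ (fails at j=4)
  i=4: ✗ (fails at j=4)
Positions where it holds: {1} → 1.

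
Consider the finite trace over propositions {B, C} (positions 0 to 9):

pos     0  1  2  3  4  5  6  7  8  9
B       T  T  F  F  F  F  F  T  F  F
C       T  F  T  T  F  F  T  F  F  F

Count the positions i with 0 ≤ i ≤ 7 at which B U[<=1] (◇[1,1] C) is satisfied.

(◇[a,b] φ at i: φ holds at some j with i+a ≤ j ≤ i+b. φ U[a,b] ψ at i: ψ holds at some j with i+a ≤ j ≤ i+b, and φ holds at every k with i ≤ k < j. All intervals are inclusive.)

Evaluate at each i in [0,7]:
  i=0: ✓ (rhs at j=1; lhs holds on [0,0])
  i=1: ✓ (rhs at j=1)
  i=2: ✓ (rhs at j=2)
  i=3: ✗ (no rhs in [3,4])
  i=4: ✗ (lhs fails at k=4 before rhs at j=5)
  i=5: ✓ (rhs at j=5)
  i=6: ✗ (no rhs in [6,7])
  i=7: ✗ (no rhs in [7,8])
Positions where it holds: {0, 1, 2, 5} → 4.

4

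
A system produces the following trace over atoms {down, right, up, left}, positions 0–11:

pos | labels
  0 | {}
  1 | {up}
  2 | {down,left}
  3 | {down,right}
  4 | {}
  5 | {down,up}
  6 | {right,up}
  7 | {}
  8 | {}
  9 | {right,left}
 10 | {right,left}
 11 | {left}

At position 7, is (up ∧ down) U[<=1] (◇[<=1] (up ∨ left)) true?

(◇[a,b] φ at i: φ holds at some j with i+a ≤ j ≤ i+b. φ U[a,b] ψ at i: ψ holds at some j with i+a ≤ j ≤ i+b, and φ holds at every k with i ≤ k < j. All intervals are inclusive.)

No

Need some j in [7,8] with ◇[<=1] (up ∨ left), and (up ∧ down) at every k in [7,j-1].
  j=7: ◇[<=1] (up ∨ left) — fails (none in [7,8]).
  j=8: ◇[<=1] (up ∨ left) holds, but (up ∧ down) fails at k=7 → not this j.
No j in the window works → until fails.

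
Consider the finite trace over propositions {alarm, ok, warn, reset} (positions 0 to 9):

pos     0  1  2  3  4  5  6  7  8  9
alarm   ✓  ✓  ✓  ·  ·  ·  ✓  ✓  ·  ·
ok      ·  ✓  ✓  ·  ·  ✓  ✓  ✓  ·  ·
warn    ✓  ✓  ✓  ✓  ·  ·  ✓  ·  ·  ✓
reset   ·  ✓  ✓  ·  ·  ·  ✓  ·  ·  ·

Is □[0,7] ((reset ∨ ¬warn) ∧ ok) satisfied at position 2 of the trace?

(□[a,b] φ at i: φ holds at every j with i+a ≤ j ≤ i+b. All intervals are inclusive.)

Check ((reset ∨ ¬warn) ∧ ok) at every j in [2,9]:
  j=2: true
  j=3: false
  j=4: false
  j=5: true
  j=6: true
  j=7: true
  j=8: false
  j=9: false
Fails at j=3 → formula fails.

No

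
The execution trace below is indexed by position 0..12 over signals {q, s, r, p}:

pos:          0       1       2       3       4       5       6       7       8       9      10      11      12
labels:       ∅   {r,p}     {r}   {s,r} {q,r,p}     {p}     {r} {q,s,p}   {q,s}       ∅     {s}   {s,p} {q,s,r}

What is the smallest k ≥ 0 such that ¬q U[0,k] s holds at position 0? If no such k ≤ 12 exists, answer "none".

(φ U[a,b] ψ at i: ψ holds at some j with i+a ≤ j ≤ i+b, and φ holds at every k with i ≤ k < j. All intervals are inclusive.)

3

Need earliest j ≥ 0 with s, and ¬q at every k in [0,j-1].
  j=0: rhs fails.
  j=1: rhs fails.
  j=2: rhs fails.
  j=3: rhs holds; lhs holds on [0,2]. k = 3.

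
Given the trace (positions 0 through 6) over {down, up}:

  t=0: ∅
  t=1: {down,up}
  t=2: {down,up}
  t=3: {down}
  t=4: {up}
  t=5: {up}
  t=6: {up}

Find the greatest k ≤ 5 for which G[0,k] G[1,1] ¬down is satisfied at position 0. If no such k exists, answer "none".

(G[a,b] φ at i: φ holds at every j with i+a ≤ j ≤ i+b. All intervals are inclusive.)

none

G[1,1] ¬down must hold from j=0 onward; find where it first fails.
  j=0: fails → no k works.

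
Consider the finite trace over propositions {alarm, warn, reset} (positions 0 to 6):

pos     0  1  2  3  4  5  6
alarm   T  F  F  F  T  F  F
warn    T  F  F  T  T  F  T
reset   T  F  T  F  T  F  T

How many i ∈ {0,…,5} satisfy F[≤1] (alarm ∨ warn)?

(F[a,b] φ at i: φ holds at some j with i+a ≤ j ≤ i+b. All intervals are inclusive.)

5

Evaluate at each i in [0,5]:
  i=0: ✓ (witness j=0)
  i=1: ✗ (none in [1,2])
  i=2: ✓ (witness j=3)
  i=3: ✓ (witness j=3)
  i=4: ✓ (witness j=4)
  i=5: ✓ (witness j=6)
Positions where it holds: {0, 2, 3, 4, 5} → 5.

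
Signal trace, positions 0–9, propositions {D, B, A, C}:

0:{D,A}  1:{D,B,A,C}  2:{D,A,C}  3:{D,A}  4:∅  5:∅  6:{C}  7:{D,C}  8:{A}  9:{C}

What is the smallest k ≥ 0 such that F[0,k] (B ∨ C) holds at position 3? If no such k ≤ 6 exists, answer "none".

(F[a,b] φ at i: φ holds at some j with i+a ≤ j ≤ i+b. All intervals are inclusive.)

3

Scan j = 3,4,… for (B ∨ C):
  j=3: fails
  j=4: fails
  j=5: fails
  j=6: holds
First hit at j=6, so smallest k = 6-3 = 3.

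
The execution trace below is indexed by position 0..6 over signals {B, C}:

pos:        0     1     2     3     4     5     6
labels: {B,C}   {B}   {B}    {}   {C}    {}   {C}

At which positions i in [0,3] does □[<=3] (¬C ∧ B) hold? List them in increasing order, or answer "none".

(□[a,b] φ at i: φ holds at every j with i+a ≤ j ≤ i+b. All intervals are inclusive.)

none

Evaluate at each i in [0,3]:
  i=0: ✗ (fails at j=0)
  i=1: ✗ (fails at j=3)
  i=2: ✗ (fails at j=3)
  i=3: ✗ (fails at j=3)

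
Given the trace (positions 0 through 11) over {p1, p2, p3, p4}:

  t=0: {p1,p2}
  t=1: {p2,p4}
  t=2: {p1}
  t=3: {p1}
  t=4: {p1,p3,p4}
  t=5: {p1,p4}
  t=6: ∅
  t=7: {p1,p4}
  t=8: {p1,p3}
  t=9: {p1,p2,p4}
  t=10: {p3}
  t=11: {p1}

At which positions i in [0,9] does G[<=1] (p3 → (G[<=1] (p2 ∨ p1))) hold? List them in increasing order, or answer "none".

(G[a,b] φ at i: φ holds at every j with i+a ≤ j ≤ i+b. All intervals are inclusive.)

0, 1, 2, 3, 4, 5, 6, 7, 8

Evaluate at each i in [0,9]:
  i=0: ✓ (all of [0,1])
  i=1: ✓ (all of [1,2])
  i=2: ✓ (all of [2,3])
  i=3: ✓ (all of [3,4])
  i=4: ✓ (all of [4,5])
  i=5: ✓ (all of [5,6])
  i=6: ✓ (all of [6,7])
  i=7: ✓ (all of [7,8])
  i=8: ✓ (all of [8,9])
  i=9: ✗ (fails at j=10)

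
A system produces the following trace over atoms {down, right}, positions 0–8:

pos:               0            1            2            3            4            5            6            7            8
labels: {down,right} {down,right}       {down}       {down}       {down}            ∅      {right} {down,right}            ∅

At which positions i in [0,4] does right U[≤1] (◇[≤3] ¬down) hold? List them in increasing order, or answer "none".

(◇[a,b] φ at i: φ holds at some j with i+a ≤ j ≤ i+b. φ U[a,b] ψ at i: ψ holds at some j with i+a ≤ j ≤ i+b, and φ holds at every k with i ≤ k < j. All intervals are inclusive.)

Evaluate at each i in [0,4]:
  i=0: ✗ (no rhs in [0,1])
  i=1: ✓ (rhs at j=2; lhs holds on [1,1])
  i=2: ✓ (rhs at j=2)
  i=3: ✓ (rhs at j=3)
  i=4: ✓ (rhs at j=4)

1, 2, 3, 4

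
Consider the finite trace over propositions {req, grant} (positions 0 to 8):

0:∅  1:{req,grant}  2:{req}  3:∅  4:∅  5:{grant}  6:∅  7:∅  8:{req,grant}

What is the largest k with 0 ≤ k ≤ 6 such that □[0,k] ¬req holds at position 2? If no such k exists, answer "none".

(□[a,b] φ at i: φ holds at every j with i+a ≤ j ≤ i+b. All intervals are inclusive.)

none

¬req must hold from j=2 onward; find where it first fails.
  j=2: fails → no k works.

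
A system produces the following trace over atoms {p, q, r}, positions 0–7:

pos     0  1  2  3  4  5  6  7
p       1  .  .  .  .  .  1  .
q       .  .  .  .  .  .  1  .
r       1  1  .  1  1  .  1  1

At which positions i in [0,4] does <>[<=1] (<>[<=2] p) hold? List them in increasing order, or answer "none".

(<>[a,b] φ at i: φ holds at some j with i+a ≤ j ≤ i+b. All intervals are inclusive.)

0, 3, 4

Evaluate at each i in [0,4]:
  i=0: ✓ (witness j=0)
  i=1: ✗ (none in [1,2])
  i=2: ✗ (none in [2,3])
  i=3: ✓ (witness j=4)
  i=4: ✓ (witness j=4)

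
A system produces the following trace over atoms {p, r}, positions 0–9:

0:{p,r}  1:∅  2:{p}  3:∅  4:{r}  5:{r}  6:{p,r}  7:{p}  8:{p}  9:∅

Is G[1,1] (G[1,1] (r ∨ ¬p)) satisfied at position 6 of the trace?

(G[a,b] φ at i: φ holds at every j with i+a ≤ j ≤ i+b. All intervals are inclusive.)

Check G[1,1] (r ∨ ¬p) at every j in [7,7]:
  j=7: fails at 8
Fails at j=7 → formula fails.

No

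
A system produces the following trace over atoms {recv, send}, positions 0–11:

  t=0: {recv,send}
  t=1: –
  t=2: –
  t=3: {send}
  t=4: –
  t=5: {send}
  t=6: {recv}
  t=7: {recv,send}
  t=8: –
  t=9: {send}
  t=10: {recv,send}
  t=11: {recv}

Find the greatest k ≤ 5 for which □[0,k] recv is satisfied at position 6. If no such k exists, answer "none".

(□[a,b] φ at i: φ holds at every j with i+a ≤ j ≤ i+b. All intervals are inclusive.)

recv must hold from j=6 onward; find where it first fails.
  j=6: holds
  j=7: holds
  j=8: fails
Holds on [6,7], so largest k = 1.

1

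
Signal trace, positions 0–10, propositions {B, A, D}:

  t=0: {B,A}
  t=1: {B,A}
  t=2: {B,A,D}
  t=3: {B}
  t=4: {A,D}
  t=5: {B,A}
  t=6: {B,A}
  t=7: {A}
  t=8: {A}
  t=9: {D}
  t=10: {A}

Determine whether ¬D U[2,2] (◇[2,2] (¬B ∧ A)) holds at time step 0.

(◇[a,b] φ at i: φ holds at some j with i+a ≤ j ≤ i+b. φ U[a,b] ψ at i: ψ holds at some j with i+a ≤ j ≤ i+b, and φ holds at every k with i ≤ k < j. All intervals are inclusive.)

Need some j in [2,2] with ◇[2,2] (¬B ∧ A), and ¬D at every k in [0,j-1].
  j=2: ◇[2,2] (¬B ∧ A) holds; ¬D holds at every k in [0,1] → satisfied.

Holds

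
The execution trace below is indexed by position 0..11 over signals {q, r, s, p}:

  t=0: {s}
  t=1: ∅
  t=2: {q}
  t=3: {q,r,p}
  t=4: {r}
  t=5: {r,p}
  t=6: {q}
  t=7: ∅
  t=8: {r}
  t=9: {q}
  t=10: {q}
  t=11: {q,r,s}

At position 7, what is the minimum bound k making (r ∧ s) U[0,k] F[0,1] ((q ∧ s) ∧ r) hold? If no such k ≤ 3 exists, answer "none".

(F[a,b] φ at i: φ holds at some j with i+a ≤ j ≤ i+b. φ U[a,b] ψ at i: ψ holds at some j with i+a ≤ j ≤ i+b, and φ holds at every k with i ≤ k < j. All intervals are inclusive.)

Need earliest j ≥ 7 with F[0,1] ((q ∧ s) ∧ r), and (r ∧ s) at every k in [7,j-1].
  j=7: rhs fails.
  j=8: rhs fails.
  j=9: rhs fails.
  j=10: rhs holds but lhs fails at k=7.
No witness within the range → none.

none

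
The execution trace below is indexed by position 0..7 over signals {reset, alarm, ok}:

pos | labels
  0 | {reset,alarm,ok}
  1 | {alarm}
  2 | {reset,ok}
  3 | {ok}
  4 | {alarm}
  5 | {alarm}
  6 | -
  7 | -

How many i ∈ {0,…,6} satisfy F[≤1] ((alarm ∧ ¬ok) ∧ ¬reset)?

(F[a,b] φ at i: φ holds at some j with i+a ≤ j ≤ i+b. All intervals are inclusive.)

Evaluate at each i in [0,6]:
  i=0: ✓ (witness j=1)
  i=1: ✓ (witness j=1)
  i=2: ✗ (none in [2,3])
  i=3: ✓ (witness j=4)
  i=4: ✓ (witness j=4)
  i=5: ✓ (witness j=5)
  i=6: ✗ (none in [6,7])
Positions where it holds: {0, 1, 3, 4, 5} → 5.

5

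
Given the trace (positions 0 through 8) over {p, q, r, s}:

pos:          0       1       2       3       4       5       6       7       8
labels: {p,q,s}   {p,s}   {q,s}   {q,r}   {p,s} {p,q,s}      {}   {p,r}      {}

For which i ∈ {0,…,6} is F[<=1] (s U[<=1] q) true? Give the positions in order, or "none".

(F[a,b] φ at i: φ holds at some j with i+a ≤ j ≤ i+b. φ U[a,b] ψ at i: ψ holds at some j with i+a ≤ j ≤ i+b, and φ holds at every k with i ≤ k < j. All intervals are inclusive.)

0, 1, 2, 3, 4, 5

Evaluate at each i in [0,6]:
  i=0: ✓ (witness j=0)
  i=1: ✓ (witness j=1)
  i=2: ✓ (witness j=2)
  i=3: ✓ (witness j=3)
  i=4: ✓ (witness j=4)
  i=5: ✓ (witness j=5)
  i=6: ✗ (none in [6,7])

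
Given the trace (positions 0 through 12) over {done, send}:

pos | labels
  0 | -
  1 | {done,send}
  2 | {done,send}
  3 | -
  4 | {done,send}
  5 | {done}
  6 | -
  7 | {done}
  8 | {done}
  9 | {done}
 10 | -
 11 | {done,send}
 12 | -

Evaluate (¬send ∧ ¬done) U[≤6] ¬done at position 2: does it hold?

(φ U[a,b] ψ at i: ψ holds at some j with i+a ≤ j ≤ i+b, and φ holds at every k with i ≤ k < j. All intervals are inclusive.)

Need some j in [2,8] with ¬done, and (¬send ∧ ¬done) at every k in [2,j-1].
  j=2: ¬done false.
  j=3: ¬done holds, but (¬send ∧ ¬done) fails at k=2 → not this j.
  j=4: ¬done false.
  j=5: ¬done false.
  j=6: ¬done holds, but (¬send ∧ ¬done) fails at k=2 → not this j.
  j=7: ¬done false.
  j=8: ¬done false.
No j in the window works → until fails.

No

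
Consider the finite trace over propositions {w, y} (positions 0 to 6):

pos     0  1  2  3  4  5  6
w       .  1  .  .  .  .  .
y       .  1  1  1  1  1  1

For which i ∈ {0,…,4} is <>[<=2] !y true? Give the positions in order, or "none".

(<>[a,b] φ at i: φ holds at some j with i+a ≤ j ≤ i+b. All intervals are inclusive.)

0

Evaluate at each i in [0,4]:
  i=0: ✓ (witness j=0)
  i=1: ✗ (none in [1,3])
  i=2: ✗ (none in [2,4])
  i=3: ✗ (none in [3,5])
  i=4: ✗ (none in [4,6])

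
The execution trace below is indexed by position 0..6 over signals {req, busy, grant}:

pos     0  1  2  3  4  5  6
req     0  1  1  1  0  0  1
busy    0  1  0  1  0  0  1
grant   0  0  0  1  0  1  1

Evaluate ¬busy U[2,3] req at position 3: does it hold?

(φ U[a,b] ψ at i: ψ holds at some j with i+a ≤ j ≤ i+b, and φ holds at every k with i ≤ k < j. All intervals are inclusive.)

Does not hold

Need some j in [5,6] with req, and ¬busy at every k in [3,j-1].
  j=5: req false.
  j=6: req holds, but ¬busy fails at k=3 → not this j.
No j in the window works → until fails.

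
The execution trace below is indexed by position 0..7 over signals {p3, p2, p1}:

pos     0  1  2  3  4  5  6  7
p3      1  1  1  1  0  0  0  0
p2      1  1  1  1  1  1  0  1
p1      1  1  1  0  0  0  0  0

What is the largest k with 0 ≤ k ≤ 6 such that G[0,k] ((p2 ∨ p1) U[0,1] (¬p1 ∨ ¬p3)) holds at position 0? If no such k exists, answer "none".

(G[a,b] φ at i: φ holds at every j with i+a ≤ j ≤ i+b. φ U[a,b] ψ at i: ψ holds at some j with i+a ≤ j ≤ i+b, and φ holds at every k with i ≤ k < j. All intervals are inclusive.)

((p2 ∨ p1) U[0,1] (¬p1 ∨ ¬p3)) must hold from j=0 onward; find where it first fails.
  j=0: fails → no k works.

none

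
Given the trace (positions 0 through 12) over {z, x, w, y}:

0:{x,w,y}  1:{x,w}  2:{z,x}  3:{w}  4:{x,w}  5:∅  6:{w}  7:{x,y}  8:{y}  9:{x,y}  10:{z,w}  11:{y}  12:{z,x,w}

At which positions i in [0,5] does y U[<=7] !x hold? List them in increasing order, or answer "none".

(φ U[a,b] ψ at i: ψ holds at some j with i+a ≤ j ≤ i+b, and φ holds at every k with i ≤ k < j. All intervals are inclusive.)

3, 5

Evaluate at each i in [0,5]:
  i=0: ✗ (lhs fails at k=1 before rhs at j=3)
  i=1: ✗ (lhs fails at k=1 before rhs at j=3)
  i=2: ✗ (lhs fails at k=2 before rhs at j=3)
  i=3: ✓ (rhs at j=3)
  i=4: ✗ (lhs fails at k=4 before rhs at j=5)
  i=5: ✓ (rhs at j=5)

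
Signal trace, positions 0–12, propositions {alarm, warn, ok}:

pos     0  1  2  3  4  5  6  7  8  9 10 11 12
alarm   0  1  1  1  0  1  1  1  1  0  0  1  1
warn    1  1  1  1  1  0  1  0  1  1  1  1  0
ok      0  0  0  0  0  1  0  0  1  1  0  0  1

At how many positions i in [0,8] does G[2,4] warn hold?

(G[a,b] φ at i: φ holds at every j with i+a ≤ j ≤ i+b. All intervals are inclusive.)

Evaluate at each i in [0,8]:
  i=0: ✓ (all of [2,4])
  i=1: ✗ (fails at j=5)
  i=2: ✗ (fails at j=5)
  i=3: ✗ (fails at j=5)
  i=4: ✗ (fails at j=7)
  i=5: ✗ (fails at j=7)
  i=6: ✓ (all of [8,10])
  i=7: ✓ (all of [9,11])
  i=8: ✗ (fails at j=12)
Positions where it holds: {0, 6, 7} → 3.

3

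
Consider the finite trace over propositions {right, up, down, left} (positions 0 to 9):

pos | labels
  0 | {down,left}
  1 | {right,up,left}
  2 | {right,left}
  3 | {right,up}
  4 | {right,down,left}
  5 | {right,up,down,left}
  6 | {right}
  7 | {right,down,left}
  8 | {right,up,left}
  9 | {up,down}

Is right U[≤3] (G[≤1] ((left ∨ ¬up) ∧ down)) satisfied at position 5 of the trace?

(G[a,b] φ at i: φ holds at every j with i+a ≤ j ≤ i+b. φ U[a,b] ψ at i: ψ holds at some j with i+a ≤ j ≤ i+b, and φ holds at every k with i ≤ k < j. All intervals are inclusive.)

No

Need some j in [5,8] with G[≤1] ((left ∨ ¬up) ∧ down), and right at every k in [5,j-1].
  j=5: G[≤1] ((left ∨ ¬up) ∧ down) — fails at 6.
  j=6: G[≤1] ((left ∨ ¬up) ∧ down) — fails at 6.
  j=7: G[≤1] ((left ∨ ¬up) ∧ down) — fails at 8.
  j=8: G[≤1] ((left ∨ ¬up) ∧ down) — fails at 8.
No j in the window works → until fails.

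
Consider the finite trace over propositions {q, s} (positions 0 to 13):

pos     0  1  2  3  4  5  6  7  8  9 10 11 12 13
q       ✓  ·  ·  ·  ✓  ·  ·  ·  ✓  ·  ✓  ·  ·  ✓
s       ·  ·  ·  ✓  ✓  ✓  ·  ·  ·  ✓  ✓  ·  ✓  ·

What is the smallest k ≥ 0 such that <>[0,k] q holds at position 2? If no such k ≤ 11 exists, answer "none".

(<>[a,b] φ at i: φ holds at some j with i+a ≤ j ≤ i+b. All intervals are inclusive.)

2

Scan j = 2,3,… for q:
  j=2: fails
  j=3: fails
  j=4: holds
First hit at j=4, so smallest k = 4-2 = 2.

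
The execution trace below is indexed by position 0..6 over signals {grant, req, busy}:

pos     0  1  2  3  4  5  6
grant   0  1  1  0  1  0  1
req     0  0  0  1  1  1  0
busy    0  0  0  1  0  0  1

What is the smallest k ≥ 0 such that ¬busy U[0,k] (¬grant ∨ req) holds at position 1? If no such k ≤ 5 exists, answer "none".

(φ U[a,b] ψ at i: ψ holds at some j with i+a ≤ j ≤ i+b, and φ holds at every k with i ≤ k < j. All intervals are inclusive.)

2

Need earliest j ≥ 1 with (¬grant ∨ req), and ¬busy at every k in [1,j-1].
  j=1: rhs fails.
  j=2: rhs fails.
  j=3: rhs holds; lhs holds on [1,2]. k = 2.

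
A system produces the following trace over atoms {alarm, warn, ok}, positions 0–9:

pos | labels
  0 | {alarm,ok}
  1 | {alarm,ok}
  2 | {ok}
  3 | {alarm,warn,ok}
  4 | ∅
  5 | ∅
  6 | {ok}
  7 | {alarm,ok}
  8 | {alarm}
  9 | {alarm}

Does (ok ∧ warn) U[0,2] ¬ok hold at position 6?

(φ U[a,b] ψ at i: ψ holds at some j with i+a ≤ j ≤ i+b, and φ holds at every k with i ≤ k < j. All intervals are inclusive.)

Need some j in [6,8] with ¬ok, and (ok ∧ warn) at every k in [6,j-1].
  j=6: ¬ok false.
  j=7: ¬ok false.
  j=8: ¬ok holds, but (ok ∧ warn) fails at k=6 → not this j.
No j in the window works → until fails.

No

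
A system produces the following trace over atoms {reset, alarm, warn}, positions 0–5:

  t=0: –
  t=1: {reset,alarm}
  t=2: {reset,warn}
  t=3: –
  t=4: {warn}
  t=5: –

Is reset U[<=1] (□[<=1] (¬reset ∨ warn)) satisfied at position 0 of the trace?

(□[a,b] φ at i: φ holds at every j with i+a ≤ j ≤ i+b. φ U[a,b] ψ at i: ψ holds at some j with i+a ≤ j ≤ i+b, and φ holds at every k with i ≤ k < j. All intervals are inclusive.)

Need some j in [0,1] with □[<=1] (¬reset ∨ warn), and reset at every k in [0,j-1].
  j=0: □[<=1] (¬reset ∨ warn) — fails at 1.
  j=1: □[<=1] (¬reset ∨ warn) — fails at 1.
No j in the window works → until fails.

Does not hold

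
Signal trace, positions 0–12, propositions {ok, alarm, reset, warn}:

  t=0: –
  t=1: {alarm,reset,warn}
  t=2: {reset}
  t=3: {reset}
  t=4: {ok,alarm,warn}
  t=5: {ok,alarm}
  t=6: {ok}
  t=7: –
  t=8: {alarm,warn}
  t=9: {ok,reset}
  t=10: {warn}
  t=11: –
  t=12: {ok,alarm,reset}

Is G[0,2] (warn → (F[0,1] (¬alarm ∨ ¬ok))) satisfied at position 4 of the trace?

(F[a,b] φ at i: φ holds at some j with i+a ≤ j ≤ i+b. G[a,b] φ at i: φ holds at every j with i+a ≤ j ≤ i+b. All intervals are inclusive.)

False

Check (warn → (F[0,1] (¬alarm ∨ ¬ok))) at every j in [4,6]:
  j=4: antecedent true; consequent fails (none in [4,5]) → ✗
  j=5: antecedent false → ✓
  j=6: antecedent false → ✓
Fails at j=4 → formula fails.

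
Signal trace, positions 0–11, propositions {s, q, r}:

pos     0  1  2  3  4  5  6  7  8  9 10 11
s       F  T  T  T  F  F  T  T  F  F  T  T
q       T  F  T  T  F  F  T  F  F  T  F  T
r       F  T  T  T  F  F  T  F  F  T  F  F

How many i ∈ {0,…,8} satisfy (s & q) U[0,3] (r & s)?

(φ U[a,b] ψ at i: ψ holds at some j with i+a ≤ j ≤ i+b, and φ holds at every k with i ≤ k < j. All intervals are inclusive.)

4

Evaluate at each i in [0,8]:
  i=0: ✗ (lhs fails at k=0 before rhs at j=1)
  i=1: ✓ (rhs at j=1)
  i=2: ✓ (rhs at j=2)
  i=3: ✓ (rhs at j=3)
  i=4: ✗ (lhs fails at k=4 before rhs at j=6)
  i=5: ✗ (lhs fails at k=5 before rhs at j=6)
  i=6: ✓ (rhs at j=6)
  i=7: ✗ (no rhs in [7,10])
  i=8: ✗ (no rhs in [8,11])
Positions where it holds: {1, 2, 3, 6} → 4.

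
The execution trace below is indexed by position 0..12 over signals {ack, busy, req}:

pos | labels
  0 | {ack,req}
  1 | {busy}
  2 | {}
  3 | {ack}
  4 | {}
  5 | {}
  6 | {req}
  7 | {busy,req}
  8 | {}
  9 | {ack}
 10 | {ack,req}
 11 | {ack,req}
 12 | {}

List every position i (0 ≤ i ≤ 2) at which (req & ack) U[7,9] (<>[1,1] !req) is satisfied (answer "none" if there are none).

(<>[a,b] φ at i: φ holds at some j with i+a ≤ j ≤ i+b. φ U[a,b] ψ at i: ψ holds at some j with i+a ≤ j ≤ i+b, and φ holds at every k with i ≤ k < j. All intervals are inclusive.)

Evaluate at each i in [0,2]:
  i=0: ✗ (lhs fails at k=1 before rhs at j=7)
  i=1: ✗ (lhs fails at k=1 before rhs at j=8)
  i=2: ✗ (lhs fails at k=2 before rhs at j=11)

none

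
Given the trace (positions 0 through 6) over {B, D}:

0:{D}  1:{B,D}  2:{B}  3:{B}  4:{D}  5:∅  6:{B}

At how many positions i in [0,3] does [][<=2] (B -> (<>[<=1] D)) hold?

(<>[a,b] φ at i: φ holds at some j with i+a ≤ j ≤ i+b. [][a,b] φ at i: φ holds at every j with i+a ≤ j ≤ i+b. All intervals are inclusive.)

1

Evaluate at each i in [0,3]:
  i=0: ✗ (fails at j=2)
  i=1: ✗ (fails at j=2)
  i=2: ✗ (fails at j=2)
  i=3: ✓ (all of [3,5])
Positions where it holds: {3} → 1.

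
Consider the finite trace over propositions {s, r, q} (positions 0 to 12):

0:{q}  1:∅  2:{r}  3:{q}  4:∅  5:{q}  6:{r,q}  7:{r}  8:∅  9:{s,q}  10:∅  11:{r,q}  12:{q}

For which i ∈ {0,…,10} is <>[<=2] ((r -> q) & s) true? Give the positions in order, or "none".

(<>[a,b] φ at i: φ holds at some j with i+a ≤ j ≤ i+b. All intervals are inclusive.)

7, 8, 9

Evaluate at each i in [0,10]:
  i=0: ✗ (none in [0,2])
  i=1: ✗ (none in [1,3])
  i=2: ✗ (none in [2,4])
  i=3: ✗ (none in [3,5])
  i=4: ✗ (none in [4,6])
  i=5: ✗ (none in [5,7])
  i=6: ✗ (none in [6,8])
  i=7: ✓ (witness j=9)
  i=8: ✓ (witness j=9)
  i=9: ✓ (witness j=9)
  i=10: ✗ (none in [10,12])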